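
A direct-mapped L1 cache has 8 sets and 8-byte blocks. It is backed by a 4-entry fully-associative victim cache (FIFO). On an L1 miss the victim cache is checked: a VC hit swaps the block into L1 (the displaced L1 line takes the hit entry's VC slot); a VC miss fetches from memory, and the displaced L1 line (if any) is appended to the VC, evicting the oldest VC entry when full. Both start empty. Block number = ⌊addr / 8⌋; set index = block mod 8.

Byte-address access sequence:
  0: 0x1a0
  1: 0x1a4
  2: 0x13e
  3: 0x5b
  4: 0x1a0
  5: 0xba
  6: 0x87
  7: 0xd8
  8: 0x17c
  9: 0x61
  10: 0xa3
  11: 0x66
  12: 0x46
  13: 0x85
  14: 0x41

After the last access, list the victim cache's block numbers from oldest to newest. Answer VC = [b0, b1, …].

0: 0x1a0 (blk 52, set 4) → MISS  vc=[]
1: 0x1a4 (blk 52, set 4) → L1-HIT  vc=[]
2: 0x13e (blk 39, set 7) → MISS  vc=[]
3: 0x5b (blk 11, set 3) → MISS  vc=[]
4: 0x1a0 (blk 52, set 4) → L1-HIT  vc=[]
5: 0xba (blk 23, set 7) → MISS  vc=[39]
6: 0x87 (blk 16, set 0) → MISS  vc=[39]
7: 0xd8 (blk 27, set 3) → MISS  vc=[39, 11]
8: 0x17c (blk 47, set 7) → MISS  vc=[39, 11, 23]
9: 0x61 (blk 12, set 4) → MISS  vc=[39, 11, 23, 52]
10: 0xa3 (blk 20, set 4) → MISS  vc=[11, 23, 52, 12]
11: 0x66 (blk 12, set 4) → VC-HIT  vc=[11, 23, 52, 20]
12: 0x46 (blk 8, set 0) → MISS  vc=[23, 52, 20, 16]
13: 0x85 (blk 16, set 0) → VC-HIT  vc=[23, 52, 20, 8]
14: 0x41 (blk 8, set 0) → VC-HIT  vc=[23, 52, 20, 16]

VC = [23, 52, 20, 16]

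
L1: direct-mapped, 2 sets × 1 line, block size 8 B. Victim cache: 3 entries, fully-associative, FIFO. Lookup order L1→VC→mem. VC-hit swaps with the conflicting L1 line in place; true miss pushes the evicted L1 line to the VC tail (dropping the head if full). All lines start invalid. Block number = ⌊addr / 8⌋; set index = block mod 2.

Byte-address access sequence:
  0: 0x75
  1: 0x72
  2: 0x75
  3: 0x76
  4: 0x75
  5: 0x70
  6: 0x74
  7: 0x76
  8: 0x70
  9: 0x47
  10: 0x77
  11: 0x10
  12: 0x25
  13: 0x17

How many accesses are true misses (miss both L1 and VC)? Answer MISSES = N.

#0 0x75→b14/s0 MISS; vc=[]
#1 0x72→b14/s0 L1-HIT; vc=[]
#2 0x75→b14/s0 L1-HIT; vc=[]
#3 0x76→b14/s0 L1-HIT; vc=[]
#4 0x75→b14/s0 L1-HIT; vc=[]
#5 0x70→b14/s0 L1-HIT; vc=[]
#6 0x74→b14/s0 L1-HIT; vc=[]
#7 0x76→b14/s0 L1-HIT; vc=[]
#8 0x70→b14/s0 L1-HIT; vc=[]
#9 0x47→b8/s0 MISS; vc=[14]
#10 0x77→b14/s0 VC-HIT; vc=[8]
#11 0x10→b2/s0 MISS; vc=[8,14]
#12 0x25→b4/s0 MISS; vc=[8,14,2]
#13 0x17→b2/s0 VC-HIT; vc=[8,14,4]

MISSES = 4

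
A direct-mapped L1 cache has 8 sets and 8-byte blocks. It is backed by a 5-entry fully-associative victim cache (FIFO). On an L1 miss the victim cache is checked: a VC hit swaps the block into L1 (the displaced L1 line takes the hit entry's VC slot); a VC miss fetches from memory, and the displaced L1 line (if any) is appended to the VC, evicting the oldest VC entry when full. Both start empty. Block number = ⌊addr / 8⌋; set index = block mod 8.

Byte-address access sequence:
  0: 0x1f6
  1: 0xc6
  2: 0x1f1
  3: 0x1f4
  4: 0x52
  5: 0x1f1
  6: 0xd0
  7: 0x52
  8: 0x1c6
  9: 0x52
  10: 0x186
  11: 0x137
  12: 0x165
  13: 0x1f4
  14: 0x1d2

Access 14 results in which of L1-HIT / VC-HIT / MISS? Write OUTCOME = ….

OUTCOME = MISS

#0 0x1f6→b62/s6 MISS; vc=[]
#1 0xc6→b24/s0 MISS; vc=[]
#2 0x1f1→b62/s6 L1-HIT; vc=[]
#3 0x1f4→b62/s6 L1-HIT; vc=[]
#4 0x52→b10/s2 MISS; vc=[]
#5 0x1f1→b62/s6 L1-HIT; vc=[]
#6 0xd0→b26/s2 MISS; vc=[10]
#7 0x52→b10/s2 VC-HIT; vc=[26]
#8 0x1c6→b56/s0 MISS; vc=[26,24]
#9 0x52→b10/s2 L1-HIT; vc=[26,24]
#10 0x186→b48/s0 MISS; vc=[26,24,56]
#11 0x137→b38/s6 MISS; vc=[26,24,56,62]
#12 0x165→b44/s4 MISS; vc=[26,24,56,62]
#13 0x1f4→b62/s6 VC-HIT; vc=[26,24,56,38]
#14 0x1d2→b58/s2 MISS; vc=[26,24,56,38,10]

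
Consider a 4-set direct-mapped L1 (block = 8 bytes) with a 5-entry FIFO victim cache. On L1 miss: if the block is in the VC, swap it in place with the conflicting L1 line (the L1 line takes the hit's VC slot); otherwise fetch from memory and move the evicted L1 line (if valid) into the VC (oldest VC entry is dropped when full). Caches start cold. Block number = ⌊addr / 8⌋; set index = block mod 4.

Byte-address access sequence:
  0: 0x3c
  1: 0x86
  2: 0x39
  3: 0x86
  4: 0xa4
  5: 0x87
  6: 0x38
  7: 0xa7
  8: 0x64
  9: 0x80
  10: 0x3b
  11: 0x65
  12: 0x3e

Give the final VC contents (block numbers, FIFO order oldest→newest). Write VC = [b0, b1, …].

0: 0x3c (blk 7, set 3) → MISS  vc=[]
1: 0x86 (blk 16, set 0) → MISS  vc=[]
2: 0x39 (blk 7, set 3) → L1-HIT  vc=[]
3: 0x86 (blk 16, set 0) → L1-HIT  vc=[]
4: 0xa4 (blk 20, set 0) → MISS  vc=[16]
5: 0x87 (blk 16, set 0) → VC-HIT  vc=[20]
6: 0x38 (blk 7, set 3) → L1-HIT  vc=[20]
7: 0xa7 (blk 20, set 0) → VC-HIT  vc=[16]
8: 0x64 (blk 12, set 0) → MISS  vc=[16, 20]
9: 0x80 (blk 16, set 0) → VC-HIT  vc=[12, 20]
10: 0x3b (blk 7, set 3) → L1-HIT  vc=[12, 20]
11: 0x65 (blk 12, set 0) → VC-HIT  vc=[16, 20]
12: 0x3e (blk 7, set 3) → L1-HIT  vc=[16, 20]

VC = [16, 20]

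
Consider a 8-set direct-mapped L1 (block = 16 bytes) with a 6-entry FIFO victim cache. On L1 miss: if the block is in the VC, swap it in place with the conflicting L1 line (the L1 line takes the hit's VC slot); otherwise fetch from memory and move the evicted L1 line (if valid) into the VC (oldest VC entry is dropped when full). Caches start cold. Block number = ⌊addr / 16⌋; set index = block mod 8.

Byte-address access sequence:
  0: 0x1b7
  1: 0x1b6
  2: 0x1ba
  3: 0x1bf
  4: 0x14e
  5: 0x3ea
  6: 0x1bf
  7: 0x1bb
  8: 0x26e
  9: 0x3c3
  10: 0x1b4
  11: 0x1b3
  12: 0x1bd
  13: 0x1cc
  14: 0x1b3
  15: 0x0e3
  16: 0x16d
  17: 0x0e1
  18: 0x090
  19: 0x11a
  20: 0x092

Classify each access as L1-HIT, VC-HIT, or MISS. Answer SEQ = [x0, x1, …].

#0 0x1b7→b27/s3 MISS; vc=[]
#1 0x1b6→b27/s3 L1-HIT; vc=[]
#2 0x1ba→b27/s3 L1-HIT; vc=[]
#3 0x1bf→b27/s3 L1-HIT; vc=[]
#4 0x14e→b20/s4 MISS; vc=[]
#5 0x3ea→b62/s6 MISS; vc=[]
#6 0x1bf→b27/s3 L1-HIT; vc=[]
#7 0x1bb→b27/s3 L1-HIT; vc=[]
#8 0x26e→b38/s6 MISS; vc=[62]
#9 0x3c3→b60/s4 MISS; vc=[62,20]
#10 0x1b4→b27/s3 L1-HIT; vc=[62,20]
#11 0x1b3→b27/s3 L1-HIT; vc=[62,20]
#12 0x1bd→b27/s3 L1-HIT; vc=[62,20]
#13 0x1cc→b28/s4 MISS; vc=[62,20,60]
#14 0x1b3→b27/s3 L1-HIT; vc=[62,20,60]
#15 0xe3→b14/s6 MISS; vc=[62,20,60,38]
#16 0x16d→b22/s6 MISS; vc=[62,20,60,38,14]
#17 0xe1→b14/s6 VC-HIT; vc=[62,20,60,38,22]
#18 0x90→b9/s1 MISS; vc=[62,20,60,38,22]
#19 0x11a→b17/s1 MISS; vc=[62,20,60,38,22,9]
#20 0x92→b9/s1 VC-HIT; vc=[62,20,60,38,22,17]

SEQ = [MISS, L1-HIT, L1-HIT, L1-HIT, MISS, MISS, L1-HIT, L1-HIT, MISS, MISS, L1-HIT, L1-HIT, L1-HIT, MISS, L1-HIT, MISS, MISS, VC-HIT, MISS, MISS, VC-HIT]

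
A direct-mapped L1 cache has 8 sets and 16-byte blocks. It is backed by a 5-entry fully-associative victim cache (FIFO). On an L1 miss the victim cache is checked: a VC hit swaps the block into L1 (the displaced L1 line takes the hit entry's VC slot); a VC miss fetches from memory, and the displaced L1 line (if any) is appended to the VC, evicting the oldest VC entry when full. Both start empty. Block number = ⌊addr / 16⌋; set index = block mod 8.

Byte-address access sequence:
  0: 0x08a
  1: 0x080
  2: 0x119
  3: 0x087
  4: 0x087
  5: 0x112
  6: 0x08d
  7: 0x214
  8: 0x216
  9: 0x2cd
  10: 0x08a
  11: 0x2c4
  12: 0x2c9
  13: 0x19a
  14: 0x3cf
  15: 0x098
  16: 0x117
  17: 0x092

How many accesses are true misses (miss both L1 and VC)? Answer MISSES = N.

MISSES = 7

  [0] addr=0x8a blk=8 s=0: MISS | VC []
  [1] addr=0x80 blk=8 s=0: L1-HIT | VC []
  [2] addr=0x119 blk=17 s=1: MISS | VC []
  [3] addr=0x87 blk=8 s=0: L1-HIT | VC []
  [4] addr=0x87 blk=8 s=0: L1-HIT | VC []
  [5] addr=0x112 blk=17 s=1: L1-HIT | VC []
  [6] addr=0x8d blk=8 s=0: L1-HIT | VC []
  [7] addr=0x214 blk=33 s=1: MISS | VC [17]
  [8] addr=0x216 blk=33 s=1: L1-HIT | VC [17]
  [9] addr=0x2cd blk=44 s=4: MISS | VC [17]
  [10] addr=0x8a blk=8 s=0: L1-HIT | VC [17]
  [11] addr=0x2c4 blk=44 s=4: L1-HIT | VC [17]
  [12] addr=0x2c9 blk=44 s=4: L1-HIT | VC [17]
  [13] addr=0x19a blk=25 s=1: MISS | VC [17, 33]
  [14] addr=0x3cf blk=60 s=4: MISS | VC [17, 33, 44]
  [15] addr=0x98 blk=9 s=1: MISS | VC [17, 33, 44, 25]
  [16] addr=0x117 blk=17 s=1: VC-HIT | VC [9, 33, 44, 25]
  [17] addr=0x92 blk=9 s=1: VC-HIT | VC [17, 33, 44, 25]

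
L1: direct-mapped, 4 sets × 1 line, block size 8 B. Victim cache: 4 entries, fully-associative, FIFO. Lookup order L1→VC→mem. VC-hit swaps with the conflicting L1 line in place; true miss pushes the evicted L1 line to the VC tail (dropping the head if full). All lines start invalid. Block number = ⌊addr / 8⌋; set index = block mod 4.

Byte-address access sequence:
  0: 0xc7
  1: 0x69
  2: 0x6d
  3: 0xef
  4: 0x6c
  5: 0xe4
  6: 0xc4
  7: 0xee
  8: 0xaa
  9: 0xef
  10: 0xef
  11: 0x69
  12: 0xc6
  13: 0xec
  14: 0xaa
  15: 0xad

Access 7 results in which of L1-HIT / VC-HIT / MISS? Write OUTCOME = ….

#0 0xc7→b24/s0 MISS; vc=[]
#1 0x69→b13/s1 MISS; vc=[]
#2 0x6d→b13/s1 L1-HIT; vc=[]
#3 0xef→b29/s1 MISS; vc=[13]
#4 0x6c→b13/s1 VC-HIT; vc=[29]
#5 0xe4→b28/s0 MISS; vc=[29,24]
#6 0xc4→b24/s0 VC-HIT; vc=[29,28]
#7 0xee→b29/s1 VC-HIT; vc=[13,28]
#8 0xaa→b21/s1 MISS; vc=[13,28,29]
#9 0xef→b29/s1 VC-HIT; vc=[13,28,21]
#10 0xef→b29/s1 L1-HIT; vc=[13,28,21]
#11 0x69→b13/s1 VC-HIT; vc=[29,28,21]
#12 0xc6→b24/s0 L1-HIT; vc=[29,28,21]
#13 0xec→b29/s1 VC-HIT; vc=[13,28,21]
#14 0xaa→b21/s1 VC-HIT; vc=[13,28,29]
#15 0xad→b21/s1 L1-HIT; vc=[13,28,29]

OUTCOME = VC-HIT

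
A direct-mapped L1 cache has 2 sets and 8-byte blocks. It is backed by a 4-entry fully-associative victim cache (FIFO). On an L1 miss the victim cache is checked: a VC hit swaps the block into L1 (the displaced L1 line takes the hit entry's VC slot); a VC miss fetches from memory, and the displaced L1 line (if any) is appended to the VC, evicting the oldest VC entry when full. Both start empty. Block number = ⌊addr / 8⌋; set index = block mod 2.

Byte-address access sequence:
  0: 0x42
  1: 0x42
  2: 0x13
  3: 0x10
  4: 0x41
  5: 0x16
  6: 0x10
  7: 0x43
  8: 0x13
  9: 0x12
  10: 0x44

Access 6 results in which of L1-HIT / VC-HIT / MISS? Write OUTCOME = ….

OUTCOME = L1-HIT

0: 0x42 (blk 8, set 0) → MISS  vc=[]
1: 0x42 (blk 8, set 0) → L1-HIT  vc=[]
2: 0x13 (blk 2, set 0) → MISS  vc=[8]
3: 0x10 (blk 2, set 0) → L1-HIT  vc=[8]
4: 0x41 (blk 8, set 0) → VC-HIT  vc=[2]
5: 0x16 (blk 2, set 0) → VC-HIT  vc=[8]
6: 0x10 (blk 2, set 0) → L1-HIT  vc=[8]
7: 0x43 (blk 8, set 0) → VC-HIT  vc=[2]
8: 0x13 (blk 2, set 0) → VC-HIT  vc=[8]
9: 0x12 (blk 2, set 0) → L1-HIT  vc=[8]
10: 0x44 (blk 8, set 0) → VC-HIT  vc=[2]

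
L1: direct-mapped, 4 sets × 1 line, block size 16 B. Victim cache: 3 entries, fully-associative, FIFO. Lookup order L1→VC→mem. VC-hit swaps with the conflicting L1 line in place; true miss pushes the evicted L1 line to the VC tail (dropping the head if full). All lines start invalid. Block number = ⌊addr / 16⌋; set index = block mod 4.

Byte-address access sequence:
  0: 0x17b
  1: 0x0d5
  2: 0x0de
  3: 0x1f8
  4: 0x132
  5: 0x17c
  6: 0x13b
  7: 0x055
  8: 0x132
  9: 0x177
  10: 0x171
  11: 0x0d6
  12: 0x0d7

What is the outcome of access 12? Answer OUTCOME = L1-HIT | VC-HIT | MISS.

  [0] addr=0x17b blk=23 s=3: MISS | VC []
  [1] addr=0xd5 blk=13 s=1: MISS | VC []
  [2] addr=0xde blk=13 s=1: L1-HIT | VC []
  [3] addr=0x1f8 blk=31 s=3: MISS | VC [23]
  [4] addr=0x132 blk=19 s=3: MISS | VC [23, 31]
  [5] addr=0x17c blk=23 s=3: VC-HIT | VC [19, 31]
  [6] addr=0x13b blk=19 s=3: VC-HIT | VC [23, 31]
  [7] addr=0x55 blk=5 s=1: MISS | VC [23, 31, 13]
  [8] addr=0x132 blk=19 s=3: L1-HIT | VC [23, 31, 13]
  [9] addr=0x177 blk=23 s=3: VC-HIT | VC [19, 31, 13]
  [10] addr=0x171 blk=23 s=3: L1-HIT | VC [19, 31, 13]
  [11] addr=0xd6 blk=13 s=1: VC-HIT | VC [19, 31, 5]
  [12] addr=0xd7 blk=13 s=1: L1-HIT | VC [19, 31, 5]

OUTCOME = L1-HIT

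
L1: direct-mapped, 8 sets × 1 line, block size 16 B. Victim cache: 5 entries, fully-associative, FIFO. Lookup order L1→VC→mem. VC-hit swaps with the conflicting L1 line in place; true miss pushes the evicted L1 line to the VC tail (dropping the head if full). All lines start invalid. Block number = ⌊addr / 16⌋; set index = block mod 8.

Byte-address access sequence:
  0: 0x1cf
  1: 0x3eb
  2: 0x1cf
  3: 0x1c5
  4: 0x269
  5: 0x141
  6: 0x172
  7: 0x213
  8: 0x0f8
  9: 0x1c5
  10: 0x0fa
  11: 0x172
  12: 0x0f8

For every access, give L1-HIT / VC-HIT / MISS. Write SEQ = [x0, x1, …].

#0 0x1cf→b28/s4 MISS; vc=[]
#1 0x3eb→b62/s6 MISS; vc=[]
#2 0x1cf→b28/s4 L1-HIT; vc=[]
#3 0x1c5→b28/s4 L1-HIT; vc=[]
#4 0x269→b38/s6 MISS; vc=[62]
#5 0x141→b20/s4 MISS; vc=[62,28]
#6 0x172→b23/s7 MISS; vc=[62,28]
#7 0x213→b33/s1 MISS; vc=[62,28]
#8 0xf8→b15/s7 MISS; vc=[62,28,23]
#9 0x1c5→b28/s4 VC-HIT; vc=[62,20,23]
#10 0xfa→b15/s7 L1-HIT; vc=[62,20,23]
#11 0x172→b23/s7 VC-HIT; vc=[62,20,15]
#12 0xf8→b15/s7 VC-HIT; vc=[62,20,23]

SEQ = [MISS, MISS, L1-HIT, L1-HIT, MISS, MISS, MISS, MISS, MISS, VC-HIT, L1-HIT, VC-HIT, VC-HIT]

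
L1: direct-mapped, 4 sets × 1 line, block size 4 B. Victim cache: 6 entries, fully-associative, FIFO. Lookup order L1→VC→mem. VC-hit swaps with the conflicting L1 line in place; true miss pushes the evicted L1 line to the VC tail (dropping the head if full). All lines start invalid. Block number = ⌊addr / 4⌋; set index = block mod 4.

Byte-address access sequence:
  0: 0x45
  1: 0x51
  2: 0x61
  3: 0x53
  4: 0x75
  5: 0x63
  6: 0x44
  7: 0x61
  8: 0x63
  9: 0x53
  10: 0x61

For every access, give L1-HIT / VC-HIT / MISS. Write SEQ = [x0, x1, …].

SEQ = [MISS, MISS, MISS, VC-HIT, MISS, VC-HIT, VC-HIT, L1-HIT, L1-HIT, VC-HIT, VC-HIT]

  [0] addr=0x45 blk=17 s=1: MISS | VC []
  [1] addr=0x51 blk=20 s=0: MISS | VC []
  [2] addr=0x61 blk=24 s=0: MISS | VC [20]
  [3] addr=0x53 blk=20 s=0: VC-HIT | VC [24]
  [4] addr=0x75 blk=29 s=1: MISS | VC [24, 17]
  [5] addr=0x63 blk=24 s=0: VC-HIT | VC [20, 17]
  [6] addr=0x44 blk=17 s=1: VC-HIT | VC [20, 29]
  [7] addr=0x61 blk=24 s=0: L1-HIT | VC [20, 29]
  [8] addr=0x63 blk=24 s=0: L1-HIT | VC [20, 29]
  [9] addr=0x53 blk=20 s=0: VC-HIT | VC [24, 29]
  [10] addr=0x61 blk=24 s=0: VC-HIT | VC [20, 29]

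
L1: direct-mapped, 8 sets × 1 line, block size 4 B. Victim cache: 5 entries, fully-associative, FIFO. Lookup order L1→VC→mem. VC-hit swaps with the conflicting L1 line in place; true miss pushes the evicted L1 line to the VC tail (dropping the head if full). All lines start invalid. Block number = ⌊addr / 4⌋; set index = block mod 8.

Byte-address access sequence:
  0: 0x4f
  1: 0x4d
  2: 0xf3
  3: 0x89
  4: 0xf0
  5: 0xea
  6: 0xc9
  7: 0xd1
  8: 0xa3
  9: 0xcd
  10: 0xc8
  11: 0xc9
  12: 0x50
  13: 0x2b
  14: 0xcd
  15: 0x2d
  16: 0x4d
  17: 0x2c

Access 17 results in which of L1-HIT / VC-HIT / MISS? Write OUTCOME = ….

0: 0x4f (blk 19, set 3) → MISS  vc=[]
1: 0x4d (blk 19, set 3) → L1-HIT  vc=[]
2: 0xf3 (blk 60, set 4) → MISS  vc=[]
3: 0x89 (blk 34, set 2) → MISS  vc=[]
4: 0xf0 (blk 60, set 4) → L1-HIT  vc=[]
5: 0xea (blk 58, set 2) → MISS  vc=[34]
6: 0xc9 (blk 50, set 2) → MISS  vc=[34, 58]
7: 0xd1 (blk 52, set 4) → MISS  vc=[34, 58, 60]
8: 0xa3 (blk 40, set 0) → MISS  vc=[34, 58, 60]
9: 0xcd (blk 51, set 3) → MISS  vc=[34, 58, 60, 19]
10: 0xc8 (blk 50, set 2) → L1-HIT  vc=[34, 58, 60, 19]
11: 0xc9 (blk 50, set 2) → L1-HIT  vc=[34, 58, 60, 19]
12: 0x50 (blk 20, set 4) → MISS  vc=[34, 58, 60, 19, 52]
13: 0x2b (blk 10, set 2) → MISS  vc=[58, 60, 19, 52, 50]
14: 0xcd (blk 51, set 3) → L1-HIT  vc=[58, 60, 19, 52, 50]
15: 0x2d (blk 11, set 3) → MISS  vc=[60, 19, 52, 50, 51]
16: 0x4d (blk 19, set 3) → VC-HIT  vc=[60, 11, 52, 50, 51]
17: 0x2c (blk 11, set 3) → VC-HIT  vc=[60, 19, 52, 50, 51]

OUTCOME = VC-HIT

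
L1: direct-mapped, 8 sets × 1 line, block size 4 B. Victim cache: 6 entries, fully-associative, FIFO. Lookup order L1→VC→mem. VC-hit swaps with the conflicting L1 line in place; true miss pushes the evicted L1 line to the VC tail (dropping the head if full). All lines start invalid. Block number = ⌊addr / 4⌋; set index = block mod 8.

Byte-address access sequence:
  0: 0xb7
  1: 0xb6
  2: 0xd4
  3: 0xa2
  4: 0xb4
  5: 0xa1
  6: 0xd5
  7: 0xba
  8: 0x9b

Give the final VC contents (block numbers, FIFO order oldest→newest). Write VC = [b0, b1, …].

VC = [45, 46]

#0 0xb7→b45/s5 MISS; vc=[]
#1 0xb6→b45/s5 L1-HIT; vc=[]
#2 0xd4→b53/s5 MISS; vc=[45]
#3 0xa2→b40/s0 MISS; vc=[45]
#4 0xb4→b45/s5 VC-HIT; vc=[53]
#5 0xa1→b40/s0 L1-HIT; vc=[53]
#6 0xd5→b53/s5 VC-HIT; vc=[45]
#7 0xba→b46/s6 MISS; vc=[45]
#8 0x9b→b38/s6 MISS; vc=[45,46]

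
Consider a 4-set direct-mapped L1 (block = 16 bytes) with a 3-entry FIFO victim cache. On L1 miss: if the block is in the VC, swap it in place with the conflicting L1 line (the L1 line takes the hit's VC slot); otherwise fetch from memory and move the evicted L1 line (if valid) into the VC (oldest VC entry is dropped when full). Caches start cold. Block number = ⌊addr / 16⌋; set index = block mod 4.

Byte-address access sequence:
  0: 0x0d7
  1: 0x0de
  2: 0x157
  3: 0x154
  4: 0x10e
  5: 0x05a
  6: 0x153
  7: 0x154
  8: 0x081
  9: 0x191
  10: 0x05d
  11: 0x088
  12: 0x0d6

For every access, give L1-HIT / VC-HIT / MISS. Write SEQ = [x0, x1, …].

SEQ = [MISS, L1-HIT, MISS, L1-HIT, MISS, MISS, VC-HIT, L1-HIT, MISS, MISS, VC-HIT, L1-HIT, MISS]

0: 0xd7 (blk 13, set 1) → MISS  vc=[]
1: 0xde (blk 13, set 1) → L1-HIT  vc=[]
2: 0x157 (blk 21, set 1) → MISS  vc=[13]
3: 0x154 (blk 21, set 1) → L1-HIT  vc=[13]
4: 0x10e (blk 16, set 0) → MISS  vc=[13]
5: 0x5a (blk 5, set 1) → MISS  vc=[13, 21]
6: 0x153 (blk 21, set 1) → VC-HIT  vc=[13, 5]
7: 0x154 (blk 21, set 1) → L1-HIT  vc=[13, 5]
8: 0x81 (blk 8, set 0) → MISS  vc=[13, 5, 16]
9: 0x191 (blk 25, set 1) → MISS  vc=[5, 16, 21]
10: 0x5d (blk 5, set 1) → VC-HIT  vc=[25, 16, 21]
11: 0x88 (blk 8, set 0) → L1-HIT  vc=[25, 16, 21]
12: 0xd6 (blk 13, set 1) → MISS  vc=[16, 21, 5]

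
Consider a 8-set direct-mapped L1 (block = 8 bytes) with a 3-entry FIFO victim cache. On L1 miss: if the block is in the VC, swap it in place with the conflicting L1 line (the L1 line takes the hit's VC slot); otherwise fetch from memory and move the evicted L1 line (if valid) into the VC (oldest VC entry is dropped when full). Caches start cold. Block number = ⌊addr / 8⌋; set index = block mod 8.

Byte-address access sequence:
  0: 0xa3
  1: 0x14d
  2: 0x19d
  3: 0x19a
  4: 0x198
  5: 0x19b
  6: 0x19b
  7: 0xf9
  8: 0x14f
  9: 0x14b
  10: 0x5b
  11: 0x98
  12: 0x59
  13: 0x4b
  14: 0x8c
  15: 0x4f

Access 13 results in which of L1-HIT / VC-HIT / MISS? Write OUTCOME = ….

#0 0xa3→b20/s4 MISS; vc=[]
#1 0x14d→b41/s1 MISS; vc=[]
#2 0x19d→b51/s3 MISS; vc=[]
#3 0x19a→b51/s3 L1-HIT; vc=[]
#4 0x198→b51/s3 L1-HIT; vc=[]
#5 0x19b→b51/s3 L1-HIT; vc=[]
#6 0x19b→b51/s3 L1-HIT; vc=[]
#7 0xf9→b31/s7 MISS; vc=[]
#8 0x14f→b41/s1 L1-HIT; vc=[]
#9 0x14b→b41/s1 L1-HIT; vc=[]
#10 0x5b→b11/s3 MISS; vc=[51]
#11 0x98→b19/s3 MISS; vc=[51,11]
#12 0x59→b11/s3 VC-HIT; vc=[51,19]
#13 0x4b→b9/s1 MISS; vc=[51,19,41]
#14 0x8c→b17/s1 MISS; vc=[19,41,9]
#15 0x4f→b9/s1 VC-HIT; vc=[19,41,17]

OUTCOME = MISS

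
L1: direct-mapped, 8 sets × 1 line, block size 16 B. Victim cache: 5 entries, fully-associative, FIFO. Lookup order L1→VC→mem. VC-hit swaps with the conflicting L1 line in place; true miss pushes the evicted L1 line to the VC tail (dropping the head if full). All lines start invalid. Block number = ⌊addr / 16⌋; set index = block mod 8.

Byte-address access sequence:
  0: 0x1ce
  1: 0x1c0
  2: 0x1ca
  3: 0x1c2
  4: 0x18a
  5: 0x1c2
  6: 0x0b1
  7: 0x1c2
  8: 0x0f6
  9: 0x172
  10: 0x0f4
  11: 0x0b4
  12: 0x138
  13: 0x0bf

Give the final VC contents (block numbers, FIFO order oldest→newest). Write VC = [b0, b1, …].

#0 0x1ce→b28/s4 MISS; vc=[]
#1 0x1c0→b28/s4 L1-HIT; vc=[]
#2 0x1ca→b28/s4 L1-HIT; vc=[]
#3 0x1c2→b28/s4 L1-HIT; vc=[]
#4 0x18a→b24/s0 MISS; vc=[]
#5 0x1c2→b28/s4 L1-HIT; vc=[]
#6 0xb1→b11/s3 MISS; vc=[]
#7 0x1c2→b28/s4 L1-HIT; vc=[]
#8 0xf6→b15/s7 MISS; vc=[]
#9 0x172→b23/s7 MISS; vc=[15]
#10 0xf4→b15/s7 VC-HIT; vc=[23]
#11 0xb4→b11/s3 L1-HIT; vc=[23]
#12 0x138→b19/s3 MISS; vc=[23,11]
#13 0xbf→b11/s3 VC-HIT; vc=[23,19]

VC = [23, 19]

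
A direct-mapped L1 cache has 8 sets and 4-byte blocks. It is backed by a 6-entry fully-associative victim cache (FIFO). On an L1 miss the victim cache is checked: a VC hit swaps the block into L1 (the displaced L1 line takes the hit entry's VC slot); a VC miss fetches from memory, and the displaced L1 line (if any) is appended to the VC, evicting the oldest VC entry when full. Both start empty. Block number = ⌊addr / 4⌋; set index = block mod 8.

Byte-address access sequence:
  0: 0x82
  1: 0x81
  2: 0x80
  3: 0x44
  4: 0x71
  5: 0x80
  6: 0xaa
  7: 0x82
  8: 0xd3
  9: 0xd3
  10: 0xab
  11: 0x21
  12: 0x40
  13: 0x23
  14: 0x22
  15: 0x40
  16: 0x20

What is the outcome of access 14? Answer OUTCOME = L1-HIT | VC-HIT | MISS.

#0 0x82→b32/s0 MISS; vc=[]
#1 0x81→b32/s0 L1-HIT; vc=[]
#2 0x80→b32/s0 L1-HIT; vc=[]
#3 0x44→b17/s1 MISS; vc=[]
#4 0x71→b28/s4 MISS; vc=[]
#5 0x80→b32/s0 L1-HIT; vc=[]
#6 0xaa→b42/s2 MISS; vc=[]
#7 0x82→b32/s0 L1-HIT; vc=[]
#8 0xd3→b52/s4 MISS; vc=[28]
#9 0xd3→b52/s4 L1-HIT; vc=[28]
#10 0xab→b42/s2 L1-HIT; vc=[28]
#11 0x21→b8/s0 MISS; vc=[28,32]
#12 0x40→b16/s0 MISS; vc=[28,32,8]
#13 0x23→b8/s0 VC-HIT; vc=[28,32,16]
#14 0x22→b8/s0 L1-HIT; vc=[28,32,16]
#15 0x40→b16/s0 VC-HIT; vc=[28,32,8]
#16 0x20→b8/s0 VC-HIT; vc=[28,32,16]

OUTCOME = L1-HIT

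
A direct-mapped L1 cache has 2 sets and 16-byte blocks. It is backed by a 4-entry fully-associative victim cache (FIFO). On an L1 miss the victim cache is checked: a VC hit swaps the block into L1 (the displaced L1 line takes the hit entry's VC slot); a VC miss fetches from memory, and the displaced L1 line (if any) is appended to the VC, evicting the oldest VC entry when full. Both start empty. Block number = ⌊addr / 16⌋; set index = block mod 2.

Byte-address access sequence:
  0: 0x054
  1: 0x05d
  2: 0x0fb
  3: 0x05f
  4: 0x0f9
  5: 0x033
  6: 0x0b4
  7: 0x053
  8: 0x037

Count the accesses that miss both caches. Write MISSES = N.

MISSES = 4

#0 0x54→b5/s1 MISS; vc=[]
#1 0x5d→b5/s1 L1-HIT; vc=[]
#2 0xfb→b15/s1 MISS; vc=[5]
#3 0x5f→b5/s1 VC-HIT; vc=[15]
#4 0xf9→b15/s1 VC-HIT; vc=[5]
#5 0x33→b3/s1 MISS; vc=[5,15]
#6 0xb4→b11/s1 MISS; vc=[5,15,3]
#7 0x53→b5/s1 VC-HIT; vc=[11,15,3]
#8 0x37→b3/s1 VC-HIT; vc=[11,15,5]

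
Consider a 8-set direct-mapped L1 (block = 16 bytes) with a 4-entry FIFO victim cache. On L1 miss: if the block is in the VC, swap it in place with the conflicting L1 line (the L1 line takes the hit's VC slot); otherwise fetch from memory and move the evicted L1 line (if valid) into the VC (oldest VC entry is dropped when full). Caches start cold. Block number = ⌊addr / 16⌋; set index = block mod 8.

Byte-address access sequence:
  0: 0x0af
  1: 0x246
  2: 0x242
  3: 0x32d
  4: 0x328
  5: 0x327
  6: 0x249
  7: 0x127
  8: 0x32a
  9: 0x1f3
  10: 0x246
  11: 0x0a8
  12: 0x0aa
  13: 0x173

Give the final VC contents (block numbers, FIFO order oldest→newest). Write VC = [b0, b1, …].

VC = [50, 18, 31]

0: 0xaf (blk 10, set 2) → MISS  vc=[]
1: 0x246 (blk 36, set 4) → MISS  vc=[]
2: 0x242 (blk 36, set 4) → L1-HIT  vc=[]
3: 0x32d (blk 50, set 2) → MISS  vc=[10]
4: 0x328 (blk 50, set 2) → L1-HIT  vc=[10]
5: 0x327 (blk 50, set 2) → L1-HIT  vc=[10]
6: 0x249 (blk 36, set 4) → L1-HIT  vc=[10]
7: 0x127 (blk 18, set 2) → MISS  vc=[10, 50]
8: 0x32a (blk 50, set 2) → VC-HIT  vc=[10, 18]
9: 0x1f3 (blk 31, set 7) → MISS  vc=[10, 18]
10: 0x246 (blk 36, set 4) → L1-HIT  vc=[10, 18]
11: 0xa8 (blk 10, set 2) → VC-HIT  vc=[50, 18]
12: 0xaa (blk 10, set 2) → L1-HIT  vc=[50, 18]
13: 0x173 (blk 23, set 7) → MISS  vc=[50, 18, 31]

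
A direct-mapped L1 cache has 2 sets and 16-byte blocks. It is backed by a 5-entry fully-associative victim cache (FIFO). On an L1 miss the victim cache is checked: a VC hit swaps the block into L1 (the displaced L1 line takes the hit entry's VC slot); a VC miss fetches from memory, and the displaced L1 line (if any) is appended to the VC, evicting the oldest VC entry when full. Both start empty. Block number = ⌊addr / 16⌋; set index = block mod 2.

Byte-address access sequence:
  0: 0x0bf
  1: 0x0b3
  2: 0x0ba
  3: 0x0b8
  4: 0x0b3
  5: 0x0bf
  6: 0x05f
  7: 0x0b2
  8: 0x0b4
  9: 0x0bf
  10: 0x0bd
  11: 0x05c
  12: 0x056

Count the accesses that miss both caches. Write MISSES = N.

MISSES = 2

#0 0xbf→b11/s1 MISS; vc=[]
#1 0xb3→b11/s1 L1-HIT; vc=[]
#2 0xba→b11/s1 L1-HIT; vc=[]
#3 0xb8→b11/s1 L1-HIT; vc=[]
#4 0xb3→b11/s1 L1-HIT; vc=[]
#5 0xbf→b11/s1 L1-HIT; vc=[]
#6 0x5f→b5/s1 MISS; vc=[11]
#7 0xb2→b11/s1 VC-HIT; vc=[5]
#8 0xb4→b11/s1 L1-HIT; vc=[5]
#9 0xbf→b11/s1 L1-HIT; vc=[5]
#10 0xbd→b11/s1 L1-HIT; vc=[5]
#11 0x5c→b5/s1 VC-HIT; vc=[11]
#12 0x56→b5/s1 L1-HIT; vc=[11]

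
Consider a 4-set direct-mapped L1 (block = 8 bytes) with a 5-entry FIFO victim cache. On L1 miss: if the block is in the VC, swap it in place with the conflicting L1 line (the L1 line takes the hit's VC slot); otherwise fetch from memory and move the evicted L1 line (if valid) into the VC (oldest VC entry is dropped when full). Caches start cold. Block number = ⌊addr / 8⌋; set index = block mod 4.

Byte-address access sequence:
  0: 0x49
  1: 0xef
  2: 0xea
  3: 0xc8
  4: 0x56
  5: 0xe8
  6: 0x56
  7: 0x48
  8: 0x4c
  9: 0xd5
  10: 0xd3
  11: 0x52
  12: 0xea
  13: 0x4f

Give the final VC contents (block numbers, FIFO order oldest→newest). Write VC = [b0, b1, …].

VC = [29, 25, 26]

#0 0x49→b9/s1 MISS; vc=[]
#1 0xef→b29/s1 MISS; vc=[9]
#2 0xea→b29/s1 L1-HIT; vc=[9]
#3 0xc8→b25/s1 MISS; vc=[9,29]
#4 0x56→b10/s2 MISS; vc=[9,29]
#5 0xe8→b29/s1 VC-HIT; vc=[9,25]
#6 0x56→b10/s2 L1-HIT; vc=[9,25]
#7 0x48→b9/s1 VC-HIT; vc=[29,25]
#8 0x4c→b9/s1 L1-HIT; vc=[29,25]
#9 0xd5→b26/s2 MISS; vc=[29,25,10]
#10 0xd3→b26/s2 L1-HIT; vc=[29,25,10]
#11 0x52→b10/s2 VC-HIT; vc=[29,25,26]
#12 0xea→b29/s1 VC-HIT; vc=[9,25,26]
#13 0x4f→b9/s1 VC-HIT; vc=[29,25,26]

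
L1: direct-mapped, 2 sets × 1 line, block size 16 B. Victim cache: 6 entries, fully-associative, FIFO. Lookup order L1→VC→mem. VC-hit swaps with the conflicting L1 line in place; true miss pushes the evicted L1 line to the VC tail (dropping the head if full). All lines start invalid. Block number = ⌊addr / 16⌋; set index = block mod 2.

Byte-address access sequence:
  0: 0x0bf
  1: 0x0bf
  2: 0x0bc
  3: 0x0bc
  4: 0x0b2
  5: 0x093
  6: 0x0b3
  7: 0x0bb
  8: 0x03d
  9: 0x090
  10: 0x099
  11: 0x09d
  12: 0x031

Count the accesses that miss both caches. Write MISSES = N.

  [0] addr=0xbf blk=11 s=1: MISS | VC []
  [1] addr=0xbf blk=11 s=1: L1-HIT | VC []
  [2] addr=0xbc blk=11 s=1: L1-HIT | VC []
  [3] addr=0xbc blk=11 s=1: L1-HIT | VC []
  [4] addr=0xb2 blk=11 s=1: L1-HIT | VC []
  [5] addr=0x93 blk=9 s=1: MISS | VC [11]
  [6] addr=0xb3 blk=11 s=1: VC-HIT | VC [9]
  [7] addr=0xbb blk=11 s=1: L1-HIT | VC [9]
  [8] addr=0x3d blk=3 s=1: MISS | VC [9, 11]
  [9] addr=0x90 blk=9 s=1: VC-HIT | VC [3, 11]
  [10] addr=0x99 blk=9 s=1: L1-HIT | VC [3, 11]
  [11] addr=0x9d blk=9 s=1: L1-HIT | VC [3, 11]
  [12] addr=0x31 blk=3 s=1: VC-HIT | VC [9, 11]

MISSES = 3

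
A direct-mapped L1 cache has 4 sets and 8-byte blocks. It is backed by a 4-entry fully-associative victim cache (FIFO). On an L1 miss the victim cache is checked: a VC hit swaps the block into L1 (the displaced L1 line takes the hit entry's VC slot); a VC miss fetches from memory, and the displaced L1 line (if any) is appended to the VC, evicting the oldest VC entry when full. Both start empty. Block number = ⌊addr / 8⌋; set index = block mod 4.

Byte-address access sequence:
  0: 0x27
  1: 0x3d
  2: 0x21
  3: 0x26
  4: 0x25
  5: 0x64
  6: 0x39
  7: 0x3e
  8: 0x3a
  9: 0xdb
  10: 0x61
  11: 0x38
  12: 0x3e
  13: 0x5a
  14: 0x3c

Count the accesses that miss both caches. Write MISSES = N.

MISSES = 5

#0 0x27→b4/s0 MISS; vc=[]
#1 0x3d→b7/s3 MISS; vc=[]
#2 0x21→b4/s0 L1-HIT; vc=[]
#3 0x26→b4/s0 L1-HIT; vc=[]
#4 0x25→b4/s0 L1-HIT; vc=[]
#5 0x64→b12/s0 MISS; vc=[4]
#6 0x39→b7/s3 L1-HIT; vc=[4]
#7 0x3e→b7/s3 L1-HIT; vc=[4]
#8 0x3a→b7/s3 L1-HIT; vc=[4]
#9 0xdb→b27/s3 MISS; vc=[4,7]
#10 0x61→b12/s0 L1-HIT; vc=[4,7]
#11 0x38→b7/s3 VC-HIT; vc=[4,27]
#12 0x3e→b7/s3 L1-HIT; vc=[4,27]
#13 0x5a→b11/s3 MISS; vc=[4,27,7]
#14 0x3c→b7/s3 VC-HIT; vc=[4,27,11]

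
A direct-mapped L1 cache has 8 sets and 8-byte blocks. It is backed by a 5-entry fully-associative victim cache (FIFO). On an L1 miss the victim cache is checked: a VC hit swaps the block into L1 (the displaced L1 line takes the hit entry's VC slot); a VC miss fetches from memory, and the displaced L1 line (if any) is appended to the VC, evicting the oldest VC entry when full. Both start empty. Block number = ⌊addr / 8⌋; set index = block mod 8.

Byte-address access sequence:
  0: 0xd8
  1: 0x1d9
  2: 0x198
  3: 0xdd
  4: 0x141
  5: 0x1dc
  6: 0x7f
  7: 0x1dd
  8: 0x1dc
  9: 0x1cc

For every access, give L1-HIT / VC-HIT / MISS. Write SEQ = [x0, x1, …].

#0 0xd8→b27/s3 MISS; vc=[]
#1 0x1d9→b59/s3 MISS; vc=[27]
#2 0x198→b51/s3 MISS; vc=[27,59]
#3 0xdd→b27/s3 VC-HIT; vc=[51,59]
#4 0x141→b40/s0 MISS; vc=[51,59]
#5 0x1dc→b59/s3 VC-HIT; vc=[51,27]
#6 0x7f→b15/s7 MISS; vc=[51,27]
#7 0x1dd→b59/s3 L1-HIT; vc=[51,27]
#8 0x1dc→b59/s3 L1-HIT; vc=[51,27]
#9 0x1cc→b57/s1 MISS; vc=[51,27]

SEQ = [MISS, MISS, MISS, VC-HIT, MISS, VC-HIT, MISS, L1-HIT, L1-HIT, MISS]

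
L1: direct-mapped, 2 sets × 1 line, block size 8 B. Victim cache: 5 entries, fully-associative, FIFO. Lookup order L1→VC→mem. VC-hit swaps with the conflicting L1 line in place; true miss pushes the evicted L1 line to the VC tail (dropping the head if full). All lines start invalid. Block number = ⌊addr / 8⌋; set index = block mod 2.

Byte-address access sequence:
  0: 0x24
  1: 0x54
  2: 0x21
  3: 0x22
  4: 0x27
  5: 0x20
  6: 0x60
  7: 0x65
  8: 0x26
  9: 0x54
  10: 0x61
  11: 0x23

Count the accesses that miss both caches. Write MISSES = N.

MISSES = 3

  [0] addr=0x24 blk=4 s=0: MISS | VC []
  [1] addr=0x54 blk=10 s=0: MISS | VC [4]
  [2] addr=0x21 blk=4 s=0: VC-HIT | VC [10]
  [3] addr=0x22 blk=4 s=0: L1-HIT | VC [10]
  [4] addr=0x27 blk=4 s=0: L1-HIT | VC [10]
  [5] addr=0x20 blk=4 s=0: L1-HIT | VC [10]
  [6] addr=0x60 blk=12 s=0: MISS | VC [10, 4]
  [7] addr=0x65 blk=12 s=0: L1-HIT | VC [10, 4]
  [8] addr=0x26 blk=4 s=0: VC-HIT | VC [10, 12]
  [9] addr=0x54 blk=10 s=0: VC-HIT | VC [4, 12]
  [10] addr=0x61 blk=12 s=0: VC-HIT | VC [4, 10]
  [11] addr=0x23 blk=4 s=0: VC-HIT | VC [12, 10]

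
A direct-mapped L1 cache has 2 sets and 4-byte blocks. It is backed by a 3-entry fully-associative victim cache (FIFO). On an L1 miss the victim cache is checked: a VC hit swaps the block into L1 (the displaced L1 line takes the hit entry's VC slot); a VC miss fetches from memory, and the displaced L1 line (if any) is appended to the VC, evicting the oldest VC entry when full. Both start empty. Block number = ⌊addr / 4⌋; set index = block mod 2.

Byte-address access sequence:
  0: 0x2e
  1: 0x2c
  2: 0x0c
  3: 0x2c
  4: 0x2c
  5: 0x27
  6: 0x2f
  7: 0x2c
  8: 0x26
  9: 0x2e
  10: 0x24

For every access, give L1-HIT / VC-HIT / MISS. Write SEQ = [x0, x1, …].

SEQ = [MISS, L1-HIT, MISS, VC-HIT, L1-HIT, MISS, VC-HIT, L1-HIT, VC-HIT, VC-HIT, VC-HIT]

#0 0x2e→b11/s1 MISS; vc=[]
#1 0x2c→b11/s1 L1-HIT; vc=[]
#2 0xc→b3/s1 MISS; vc=[11]
#3 0x2c→b11/s1 VC-HIT; vc=[3]
#4 0x2c→b11/s1 L1-HIT; vc=[3]
#5 0x27→b9/s1 MISS; vc=[3,11]
#6 0x2f→b11/s1 VC-HIT; vc=[3,9]
#7 0x2c→b11/s1 L1-HIT; vc=[3,9]
#8 0x26→b9/s1 VC-HIT; vc=[3,11]
#9 0x2e→b11/s1 VC-HIT; vc=[3,9]
#10 0x24→b9/s1 VC-HIT; vc=[3,11]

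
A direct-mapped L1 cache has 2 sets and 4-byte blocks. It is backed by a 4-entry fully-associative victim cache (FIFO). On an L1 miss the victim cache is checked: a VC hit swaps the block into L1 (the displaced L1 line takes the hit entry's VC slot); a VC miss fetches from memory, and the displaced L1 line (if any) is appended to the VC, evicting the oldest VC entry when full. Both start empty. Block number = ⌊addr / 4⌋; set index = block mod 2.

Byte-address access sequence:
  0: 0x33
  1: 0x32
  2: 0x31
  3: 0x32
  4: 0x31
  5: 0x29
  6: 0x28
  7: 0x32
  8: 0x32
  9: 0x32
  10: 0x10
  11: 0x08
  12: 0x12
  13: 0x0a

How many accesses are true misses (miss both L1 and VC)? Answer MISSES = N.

MISSES = 4

#0 0x33→b12/s0 MISS; vc=[]
#1 0x32→b12/s0 L1-HIT; vc=[]
#2 0x31→b12/s0 L1-HIT; vc=[]
#3 0x32→b12/s0 L1-HIT; vc=[]
#4 0x31→b12/s0 L1-HIT; vc=[]
#5 0x29→b10/s0 MISS; vc=[12]
#6 0x28→b10/s0 L1-HIT; vc=[12]
#7 0x32→b12/s0 VC-HIT; vc=[10]
#8 0x32→b12/s0 L1-HIT; vc=[10]
#9 0x32→b12/s0 L1-HIT; vc=[10]
#10 0x10→b4/s0 MISS; vc=[10,12]
#11 0x8→b2/s0 MISS; vc=[10,12,4]
#12 0x12→b4/s0 VC-HIT; vc=[10,12,2]
#13 0xa→b2/s0 VC-HIT; vc=[10,12,4]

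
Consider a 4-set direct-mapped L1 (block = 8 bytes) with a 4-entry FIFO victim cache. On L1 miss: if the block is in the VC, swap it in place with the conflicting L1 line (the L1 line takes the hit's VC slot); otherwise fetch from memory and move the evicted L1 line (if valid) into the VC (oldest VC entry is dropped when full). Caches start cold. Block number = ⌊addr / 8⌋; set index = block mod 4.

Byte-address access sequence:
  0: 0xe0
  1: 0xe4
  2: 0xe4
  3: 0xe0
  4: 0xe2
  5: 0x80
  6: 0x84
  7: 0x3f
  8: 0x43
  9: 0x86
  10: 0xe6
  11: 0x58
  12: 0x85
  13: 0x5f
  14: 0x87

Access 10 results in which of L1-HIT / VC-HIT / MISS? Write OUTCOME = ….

0: 0xe0 (blk 28, set 0) → MISS  vc=[]
1: 0xe4 (blk 28, set 0) → L1-HIT  vc=[]
2: 0xe4 (blk 28, set 0) → L1-HIT  vc=[]
3: 0xe0 (blk 28, set 0) → L1-HIT  vc=[]
4: 0xe2 (blk 28, set 0) → L1-HIT  vc=[]
5: 0x80 (blk 16, set 0) → MISS  vc=[28]
6: 0x84 (blk 16, set 0) → L1-HIT  vc=[28]
7: 0x3f (blk 7, set 3) → MISS  vc=[28]
8: 0x43 (blk 8, set 0) → MISS  vc=[28, 16]
9: 0x86 (blk 16, set 0) → VC-HIT  vc=[28, 8]
10: 0xe6 (blk 28, set 0) → VC-HIT  vc=[16, 8]
11: 0x58 (blk 11, set 3) → MISS  vc=[16, 8, 7]
12: 0x85 (blk 16, set 0) → VC-HIT  vc=[28, 8, 7]
13: 0x5f (blk 11, set 3) → L1-HIT  vc=[28, 8, 7]
14: 0x87 (blk 16, set 0) → L1-HIT  vc=[28, 8, 7]

OUTCOME = VC-HIT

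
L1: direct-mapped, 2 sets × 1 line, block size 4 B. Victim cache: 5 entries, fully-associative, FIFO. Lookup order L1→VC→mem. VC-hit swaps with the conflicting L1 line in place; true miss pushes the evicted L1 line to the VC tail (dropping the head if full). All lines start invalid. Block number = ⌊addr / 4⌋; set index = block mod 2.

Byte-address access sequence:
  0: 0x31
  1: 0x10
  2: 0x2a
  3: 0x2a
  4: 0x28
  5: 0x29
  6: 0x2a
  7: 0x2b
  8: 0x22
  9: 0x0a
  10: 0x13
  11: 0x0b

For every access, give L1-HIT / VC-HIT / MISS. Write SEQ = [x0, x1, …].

0: 0x31 (blk 12, set 0) → MISS  vc=[]
1: 0x10 (blk 4, set 0) → MISS  vc=[12]
2: 0x2a (blk 10, set 0) → MISS  vc=[12, 4]
3: 0x2a (blk 10, set 0) → L1-HIT  vc=[12, 4]
4: 0x28 (blk 10, set 0) → L1-HIT  vc=[12, 4]
5: 0x29 (blk 10, set 0) → L1-HIT  vc=[12, 4]
6: 0x2a (blk 10, set 0) → L1-HIT  vc=[12, 4]
7: 0x2b (blk 10, set 0) → L1-HIT  vc=[12, 4]
8: 0x22 (blk 8, set 0) → MISS  vc=[12, 4, 10]
9: 0xa (blk 2, set 0) → MISS  vc=[12, 4, 10, 8]
10: 0x13 (blk 4, set 0) → VC-HIT  vc=[12, 2, 10, 8]
11: 0xb (blk 2, set 0) → VC-HIT  vc=[12, 4, 10, 8]

SEQ = [MISS, MISS, MISS, L1-HIT, L1-HIT, L1-HIT, L1-HIT, L1-HIT, MISS, MISS, VC-HIT, VC-HIT]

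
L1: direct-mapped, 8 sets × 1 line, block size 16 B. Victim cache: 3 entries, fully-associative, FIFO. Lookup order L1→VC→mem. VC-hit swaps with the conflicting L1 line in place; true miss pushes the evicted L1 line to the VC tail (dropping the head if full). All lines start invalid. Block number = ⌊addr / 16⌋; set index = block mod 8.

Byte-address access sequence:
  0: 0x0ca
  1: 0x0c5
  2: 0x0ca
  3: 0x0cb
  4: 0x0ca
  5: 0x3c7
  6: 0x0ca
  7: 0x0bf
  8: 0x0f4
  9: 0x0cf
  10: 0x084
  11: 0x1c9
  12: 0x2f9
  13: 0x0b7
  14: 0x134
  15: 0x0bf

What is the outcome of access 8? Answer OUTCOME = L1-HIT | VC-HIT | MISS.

0: 0xca (blk 12, set 4) → MISS  vc=[]
1: 0xc5 (blk 12, set 4) → L1-HIT  vc=[]
2: 0xca (blk 12, set 4) → L1-HIT  vc=[]
3: 0xcb (blk 12, set 4) → L1-HIT  vc=[]
4: 0xca (blk 12, set 4) → L1-HIT  vc=[]
5: 0x3c7 (blk 60, set 4) → MISS  vc=[12]
6: 0xca (blk 12, set 4) → VC-HIT  vc=[60]
7: 0xbf (blk 11, set 3) → MISS  vc=[60]
8: 0xf4 (blk 15, set 7) → MISS  vc=[60]
9: 0xcf (blk 12, set 4) → L1-HIT  vc=[60]
10: 0x84 (blk 8, set 0) → MISS  vc=[60]
11: 0x1c9 (blk 28, set 4) → MISS  vc=[60, 12]
12: 0x2f9 (blk 47, set 7) → MISS  vc=[60, 12, 15]
13: 0xb7 (blk 11, set 3) → L1-HIT  vc=[60, 12, 15]
14: 0x134 (blk 19, set 3) → MISS  vc=[12, 15, 11]
15: 0xbf (blk 11, set 3) → VC-HIT  vc=[12, 15, 19]

OUTCOME = MISS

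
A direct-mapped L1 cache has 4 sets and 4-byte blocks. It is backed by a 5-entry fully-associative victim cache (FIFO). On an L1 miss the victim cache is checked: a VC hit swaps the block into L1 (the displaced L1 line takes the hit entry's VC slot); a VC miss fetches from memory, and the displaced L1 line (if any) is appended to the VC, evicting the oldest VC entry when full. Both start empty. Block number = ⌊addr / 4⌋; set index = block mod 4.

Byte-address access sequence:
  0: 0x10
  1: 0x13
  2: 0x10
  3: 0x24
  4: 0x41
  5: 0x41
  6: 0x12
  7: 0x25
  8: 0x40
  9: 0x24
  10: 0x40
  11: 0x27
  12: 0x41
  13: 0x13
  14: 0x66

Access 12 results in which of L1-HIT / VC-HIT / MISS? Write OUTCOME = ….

OUTCOME = L1-HIT

#0 0x10→b4/s0 MISS; vc=[]
#1 0x13→b4/s0 L1-HIT; vc=[]
#2 0x10→b4/s0 L1-HIT; vc=[]
#3 0x24→b9/s1 MISS; vc=[]
#4 0x41→b16/s0 MISS; vc=[4]
#5 0x41→b16/s0 L1-HIT; vc=[4]
#6 0x12→b4/s0 VC-HIT; vc=[16]
#7 0x25→b9/s1 L1-HIT; vc=[16]
#8 0x40→b16/s0 VC-HIT; vc=[4]
#9 0x24→b9/s1 L1-HIT; vc=[4]
#10 0x40→b16/s0 L1-HIT; vc=[4]
#11 0x27→b9/s1 L1-HIT; vc=[4]
#12 0x41→b16/s0 L1-HIT; vc=[4]
#13 0x13→b4/s0 VC-HIT; vc=[16]
#14 0x66→b25/s1 MISS; vc=[16,9]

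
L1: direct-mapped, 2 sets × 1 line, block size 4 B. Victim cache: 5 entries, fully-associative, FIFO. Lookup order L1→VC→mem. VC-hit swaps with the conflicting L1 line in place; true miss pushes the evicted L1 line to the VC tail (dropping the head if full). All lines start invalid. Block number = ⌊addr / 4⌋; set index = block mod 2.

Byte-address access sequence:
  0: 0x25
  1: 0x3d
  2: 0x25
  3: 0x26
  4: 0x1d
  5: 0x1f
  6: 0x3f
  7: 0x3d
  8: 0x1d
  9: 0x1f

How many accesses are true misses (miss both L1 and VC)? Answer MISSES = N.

  [0] addr=0x25 blk=9 s=1: MISS | VC []
  [1] addr=0x3d blk=15 s=1: MISS | VC [9]
  [2] addr=0x25 blk=9 s=1: VC-HIT | VC [15]
  [3] addr=0x26 blk=9 s=1: L1-HIT | VC [15]
  [4] addr=0x1d blk=7 s=1: MISS | VC [15, 9]
  [5] addr=0x1f blk=7 s=1: L1-HIT | VC [15, 9]
  [6] addr=0x3f blk=15 s=1: VC-HIT | VC [7, 9]
  [7] addr=0x3d blk=15 s=1: L1-HIT | VC [7, 9]
  [8] addr=0x1d blk=7 s=1: VC-HIT | VC [15, 9]
  [9] addr=0x1f blk=7 s=1: L1-HIT | VC [15, 9]

MISSES = 3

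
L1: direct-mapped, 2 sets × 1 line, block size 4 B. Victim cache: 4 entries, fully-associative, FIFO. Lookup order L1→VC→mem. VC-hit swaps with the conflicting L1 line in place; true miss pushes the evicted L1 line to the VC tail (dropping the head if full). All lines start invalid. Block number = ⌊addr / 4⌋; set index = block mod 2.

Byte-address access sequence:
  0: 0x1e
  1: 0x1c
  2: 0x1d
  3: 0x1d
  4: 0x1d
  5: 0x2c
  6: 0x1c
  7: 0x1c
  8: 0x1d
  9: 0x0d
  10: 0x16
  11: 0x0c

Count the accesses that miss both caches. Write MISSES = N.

#0 0x1e→b7/s1 MISS; vc=[]
#1 0x1c→b7/s1 L1-HIT; vc=[]
#2 0x1d→b7/s1 L1-HIT; vc=[]
#3 0x1d→b7/s1 L1-HIT; vc=[]
#4 0x1d→b7/s1 L1-HIT; vc=[]
#5 0x2c→b11/s1 MISS; vc=[7]
#6 0x1c→b7/s1 VC-HIT; vc=[11]
#7 0x1c→b7/s1 L1-HIT; vc=[11]
#8 0x1d→b7/s1 L1-HIT; vc=[11]
#9 0xd→b3/s1 MISS; vc=[11,7]
#10 0x16→b5/s1 MISS; vc=[11,7,3]
#11 0xc→b3/s1 VC-HIT; vc=[11,7,5]

MISSES = 4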